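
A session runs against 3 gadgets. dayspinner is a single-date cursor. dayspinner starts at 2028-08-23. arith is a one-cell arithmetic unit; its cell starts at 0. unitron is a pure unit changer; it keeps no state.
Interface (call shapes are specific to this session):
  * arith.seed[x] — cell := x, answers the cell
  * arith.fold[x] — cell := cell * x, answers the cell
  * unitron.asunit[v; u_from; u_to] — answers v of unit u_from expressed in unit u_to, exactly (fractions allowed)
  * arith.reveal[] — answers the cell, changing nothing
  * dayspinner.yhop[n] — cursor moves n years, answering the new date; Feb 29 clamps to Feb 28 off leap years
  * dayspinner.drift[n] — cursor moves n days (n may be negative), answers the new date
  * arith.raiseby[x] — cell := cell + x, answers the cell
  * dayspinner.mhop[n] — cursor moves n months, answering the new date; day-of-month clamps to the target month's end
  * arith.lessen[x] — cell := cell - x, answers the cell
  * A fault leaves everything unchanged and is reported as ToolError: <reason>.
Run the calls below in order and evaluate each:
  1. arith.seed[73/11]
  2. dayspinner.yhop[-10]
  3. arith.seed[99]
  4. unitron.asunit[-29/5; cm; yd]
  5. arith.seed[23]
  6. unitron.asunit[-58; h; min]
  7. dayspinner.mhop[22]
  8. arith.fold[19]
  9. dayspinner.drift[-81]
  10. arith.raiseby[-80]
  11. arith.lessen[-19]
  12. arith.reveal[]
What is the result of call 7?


Answer: 2020-06-23

Derivation:
Step: seed[x=73/11]
Result: 73/11
Step: yhop[n=-10]
Result: 2018-08-23
Step: seed[x=99]
Result: 99
Step: asunit[v=-29/5; u_from=cm; u_to=yd]
Result: -145/2286
Step: seed[x=23]
Result: 23
Step: asunit[v=-58; u_from=h; u_to=min]
Result: -3480
Step: mhop[n=22]
Result: 2020-06-23
Step: fold[x=19]
Result: 437
Step: drift[n=-81]
Result: 2020-04-03
Step: raiseby[x=-80]
Result: 357
Step: lessen[x=-19]
Result: 376
Step: reveal[]
Result: 376


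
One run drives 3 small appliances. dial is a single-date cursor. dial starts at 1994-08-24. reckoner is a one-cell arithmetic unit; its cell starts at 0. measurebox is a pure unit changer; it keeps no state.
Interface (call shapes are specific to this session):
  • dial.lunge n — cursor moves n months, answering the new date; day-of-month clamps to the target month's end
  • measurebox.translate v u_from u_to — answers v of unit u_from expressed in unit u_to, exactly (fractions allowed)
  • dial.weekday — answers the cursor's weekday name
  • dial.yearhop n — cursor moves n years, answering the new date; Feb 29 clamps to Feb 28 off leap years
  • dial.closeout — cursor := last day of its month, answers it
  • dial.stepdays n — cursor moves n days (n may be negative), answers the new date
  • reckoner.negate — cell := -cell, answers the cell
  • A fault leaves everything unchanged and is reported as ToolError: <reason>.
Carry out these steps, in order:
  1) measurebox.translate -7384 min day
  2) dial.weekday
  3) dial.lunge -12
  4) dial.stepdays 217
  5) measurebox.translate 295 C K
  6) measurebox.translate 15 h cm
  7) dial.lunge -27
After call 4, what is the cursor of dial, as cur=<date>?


Answer: cur=1994-03-29

Derivation:
>> translate(-7384, min, day)
<< -923/180
>> weekday()
<< Wednesday
>> lunge(-12)
<< 1993-08-24
>> stepdays(217)
<< 1994-03-29
>> translate(295, C, K)
<< 11363/20
>> translate(15, h, cm)
<< ToolError: incompatible units
>> lunge(-27)
<< 1991-12-29


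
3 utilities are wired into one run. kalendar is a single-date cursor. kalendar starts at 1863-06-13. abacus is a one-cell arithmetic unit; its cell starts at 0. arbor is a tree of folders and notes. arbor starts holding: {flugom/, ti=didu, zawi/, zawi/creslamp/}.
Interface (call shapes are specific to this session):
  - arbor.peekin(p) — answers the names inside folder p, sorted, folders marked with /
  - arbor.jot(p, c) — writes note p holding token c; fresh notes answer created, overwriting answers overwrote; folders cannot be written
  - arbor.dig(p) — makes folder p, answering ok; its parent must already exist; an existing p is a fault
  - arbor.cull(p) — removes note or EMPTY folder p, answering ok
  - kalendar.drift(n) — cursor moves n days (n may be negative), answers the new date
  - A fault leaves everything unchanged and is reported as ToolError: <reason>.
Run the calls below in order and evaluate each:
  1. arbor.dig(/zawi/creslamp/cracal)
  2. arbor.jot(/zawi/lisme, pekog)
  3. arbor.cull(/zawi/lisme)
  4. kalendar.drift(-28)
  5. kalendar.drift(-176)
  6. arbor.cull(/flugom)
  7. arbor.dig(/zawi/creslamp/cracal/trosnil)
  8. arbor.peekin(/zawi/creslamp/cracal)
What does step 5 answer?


Answer: 1862-11-21

Derivation:
Act: dig[/zawi/creslamp/cracal]
Obs: ok
Act: jot[/zawi/lisme; pekog]
Obs: created
Act: cull[/zawi/lisme]
Obs: ok
Act: drift[-28]
Obs: 1863-05-16
Act: drift[-176]
Obs: 1862-11-21
Act: cull[/flugom]
Obs: ok
Act: dig[/zawi/creslamp/cracal/trosnil]
Obs: ok
Act: peekin[/zawi/creslamp/cracal]
Obs: [trosnil/]


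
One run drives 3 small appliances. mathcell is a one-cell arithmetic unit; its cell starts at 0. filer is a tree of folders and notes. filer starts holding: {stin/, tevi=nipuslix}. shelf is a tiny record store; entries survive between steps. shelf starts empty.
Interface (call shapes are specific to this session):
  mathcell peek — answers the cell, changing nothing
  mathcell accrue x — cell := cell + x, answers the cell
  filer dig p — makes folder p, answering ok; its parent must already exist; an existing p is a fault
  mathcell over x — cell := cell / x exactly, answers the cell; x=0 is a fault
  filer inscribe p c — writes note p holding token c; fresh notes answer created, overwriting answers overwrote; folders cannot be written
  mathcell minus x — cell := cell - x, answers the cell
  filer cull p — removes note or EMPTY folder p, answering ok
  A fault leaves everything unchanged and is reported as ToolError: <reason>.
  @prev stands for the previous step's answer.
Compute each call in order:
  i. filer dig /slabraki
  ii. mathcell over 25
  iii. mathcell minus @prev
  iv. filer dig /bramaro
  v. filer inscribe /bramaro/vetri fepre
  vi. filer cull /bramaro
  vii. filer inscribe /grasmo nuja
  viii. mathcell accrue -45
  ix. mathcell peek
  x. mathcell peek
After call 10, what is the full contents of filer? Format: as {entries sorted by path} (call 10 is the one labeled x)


Answer: {bramaro/, bramaro/vetri=fepre, grasmo=nuja, slabraki/, stin/, tevi=nipuslix}

Derivation:
[in] filer dig p='/slabraki'
  ok
[in] mathcell over x='25'
  0
[in] mathcell minus x='@prev'
  0
[in] filer dig p='/bramaro'
  ok
[in] filer inscribe p='/bramaro/vetri' c='fepre'
  created
[in] filer cull p='/bramaro'
  ToolError: not empty
[in] filer inscribe p='/grasmo' c='nuja'
  created
[in] mathcell accrue x='-45'
  -45
[in] mathcell peek
  -45
[in] mathcell peek
  -45


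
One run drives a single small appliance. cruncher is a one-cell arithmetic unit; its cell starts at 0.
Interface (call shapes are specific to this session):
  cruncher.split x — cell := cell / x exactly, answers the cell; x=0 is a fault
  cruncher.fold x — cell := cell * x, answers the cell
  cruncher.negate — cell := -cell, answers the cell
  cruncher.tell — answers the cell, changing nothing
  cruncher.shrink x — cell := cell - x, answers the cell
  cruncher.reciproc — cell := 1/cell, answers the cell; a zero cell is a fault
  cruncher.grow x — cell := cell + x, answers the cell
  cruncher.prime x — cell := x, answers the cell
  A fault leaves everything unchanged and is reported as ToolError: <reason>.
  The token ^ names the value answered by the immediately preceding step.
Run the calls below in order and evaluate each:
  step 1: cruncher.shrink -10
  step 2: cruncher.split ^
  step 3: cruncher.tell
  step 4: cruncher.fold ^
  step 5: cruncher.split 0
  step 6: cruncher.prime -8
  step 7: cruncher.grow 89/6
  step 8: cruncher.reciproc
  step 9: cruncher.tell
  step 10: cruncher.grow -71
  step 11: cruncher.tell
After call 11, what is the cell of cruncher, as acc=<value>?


Answer: acc=-2905/41

Derivation:
Next I call cruncher.shrink(x='-10'), and get 10.
Using cruncher.split(x='^'), and see 1.
I call cruncher.tell(), and observe 1.
Then cruncher.fold(x='^'), and observe 1.
I invoke cruncher.split(x='0'), — result: ToolError: division by zero.
I try cruncher.prime(x='-8'), and see -8.
I call cruncher.grow(x='89/6'), which returns 41/6.
Next I call cruncher.reciproc, — result: 6/41.
Then cruncher.tell, — result: 6/41.
I use cruncher.grow(x='-71'), → -2905/41.
Now I run cruncher.tell(), and get -2905/41.


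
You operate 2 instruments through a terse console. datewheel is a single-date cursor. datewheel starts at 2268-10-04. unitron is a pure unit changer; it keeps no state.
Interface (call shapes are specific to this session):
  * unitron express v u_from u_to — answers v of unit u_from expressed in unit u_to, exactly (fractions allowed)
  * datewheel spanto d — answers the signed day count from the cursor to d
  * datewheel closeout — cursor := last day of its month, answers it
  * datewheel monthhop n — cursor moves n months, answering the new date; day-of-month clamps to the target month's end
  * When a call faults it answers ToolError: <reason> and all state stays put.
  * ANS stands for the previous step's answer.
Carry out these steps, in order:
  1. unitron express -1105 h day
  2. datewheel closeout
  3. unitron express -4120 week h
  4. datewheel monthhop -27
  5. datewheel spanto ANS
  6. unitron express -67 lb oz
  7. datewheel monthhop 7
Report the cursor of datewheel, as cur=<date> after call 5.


I call unitron express(v='-1105', u_from='h', u_to='day'), which returns -1105/24.
Using datewheel closeout(), yielding 2268-10-31.
Now I run unitron express(v='-4120', u_from='week', u_to='h'), — result: -692160.
I call datewheel monthhop(n='-27'), and see 2266-07-31.
Then datewheel spanto(d='ANS'): 0.
I call unitron express(v='-67', u_from='lb', u_to='oz'), which returns -1072.
Invoking datewheel monthhop(n='7'): 2267-02-28.

Answer: cur=2266-07-31


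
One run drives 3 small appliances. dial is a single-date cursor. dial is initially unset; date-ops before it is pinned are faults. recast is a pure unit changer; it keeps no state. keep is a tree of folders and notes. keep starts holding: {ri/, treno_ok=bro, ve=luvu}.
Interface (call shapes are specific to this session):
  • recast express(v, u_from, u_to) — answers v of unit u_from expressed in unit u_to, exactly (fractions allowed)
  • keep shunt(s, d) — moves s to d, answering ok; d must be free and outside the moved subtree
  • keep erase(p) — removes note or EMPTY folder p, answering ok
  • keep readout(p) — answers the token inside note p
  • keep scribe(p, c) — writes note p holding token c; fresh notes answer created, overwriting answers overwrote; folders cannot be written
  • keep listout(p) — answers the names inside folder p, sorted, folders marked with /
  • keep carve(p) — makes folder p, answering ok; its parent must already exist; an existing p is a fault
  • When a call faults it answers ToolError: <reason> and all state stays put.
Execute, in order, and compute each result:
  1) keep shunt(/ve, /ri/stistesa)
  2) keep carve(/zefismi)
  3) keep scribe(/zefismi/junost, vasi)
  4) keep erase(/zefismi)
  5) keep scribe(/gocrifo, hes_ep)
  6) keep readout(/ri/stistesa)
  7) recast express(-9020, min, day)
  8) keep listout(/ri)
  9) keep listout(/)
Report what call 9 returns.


Answer: [gocrifo, ri/, treno_ok, zefismi/]

Derivation:
·→ keep shunt(s: /ve, d: /ri/stistesa)
·← ok
·→ keep carve(p: /zefismi)
·← ok
·→ keep scribe(p: /zefismi/junost, c: vasi)
·← created
·→ keep erase(p: /zefismi)
·← ToolError: not empty
·→ keep scribe(p: /gocrifo, c: hes_ep)
·← created
·→ keep readout(p: /ri/stistesa)
·← luvu
·→ recast express(v: -9020, u_from: min, u_to: day)
·← -451/72
·→ keep listout(p: /ri)
·← [stistesa]
·→ keep listout(p: /)
·← [gocrifo, ri/, treno_ok, zefismi/]


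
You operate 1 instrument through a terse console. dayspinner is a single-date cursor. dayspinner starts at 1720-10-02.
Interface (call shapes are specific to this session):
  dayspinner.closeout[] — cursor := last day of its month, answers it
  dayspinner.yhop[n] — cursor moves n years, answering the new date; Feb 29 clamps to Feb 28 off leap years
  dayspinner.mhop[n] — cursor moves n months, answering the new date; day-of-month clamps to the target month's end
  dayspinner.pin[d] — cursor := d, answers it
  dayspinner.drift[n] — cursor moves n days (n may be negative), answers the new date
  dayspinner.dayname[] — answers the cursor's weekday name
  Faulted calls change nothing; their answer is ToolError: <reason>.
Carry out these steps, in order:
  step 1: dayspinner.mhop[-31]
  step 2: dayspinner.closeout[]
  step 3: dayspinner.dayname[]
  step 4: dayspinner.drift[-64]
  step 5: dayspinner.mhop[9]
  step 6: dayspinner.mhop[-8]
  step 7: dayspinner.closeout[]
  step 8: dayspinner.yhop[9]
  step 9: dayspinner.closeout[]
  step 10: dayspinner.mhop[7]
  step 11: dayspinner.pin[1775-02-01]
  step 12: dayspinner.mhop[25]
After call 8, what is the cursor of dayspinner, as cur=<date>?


Answer: cur=1727-02-28

Derivation:
$ mhop n='-31'
= 1718-03-02
$ closeout
= 1718-03-31
$ dayname
= Thursday
$ drift n='-64'
= 1718-01-26
$ mhop n='9'
= 1718-10-26
$ mhop n='-8'
= 1718-02-26
$ closeout
= 1718-02-28
$ yhop n='9'
= 1727-02-28
$ closeout
= 1727-02-28
$ mhop n='7'
= 1727-09-28
$ pin d='1775-02-01'
= 1775-02-01
$ mhop n='25'
= 1777-03-01


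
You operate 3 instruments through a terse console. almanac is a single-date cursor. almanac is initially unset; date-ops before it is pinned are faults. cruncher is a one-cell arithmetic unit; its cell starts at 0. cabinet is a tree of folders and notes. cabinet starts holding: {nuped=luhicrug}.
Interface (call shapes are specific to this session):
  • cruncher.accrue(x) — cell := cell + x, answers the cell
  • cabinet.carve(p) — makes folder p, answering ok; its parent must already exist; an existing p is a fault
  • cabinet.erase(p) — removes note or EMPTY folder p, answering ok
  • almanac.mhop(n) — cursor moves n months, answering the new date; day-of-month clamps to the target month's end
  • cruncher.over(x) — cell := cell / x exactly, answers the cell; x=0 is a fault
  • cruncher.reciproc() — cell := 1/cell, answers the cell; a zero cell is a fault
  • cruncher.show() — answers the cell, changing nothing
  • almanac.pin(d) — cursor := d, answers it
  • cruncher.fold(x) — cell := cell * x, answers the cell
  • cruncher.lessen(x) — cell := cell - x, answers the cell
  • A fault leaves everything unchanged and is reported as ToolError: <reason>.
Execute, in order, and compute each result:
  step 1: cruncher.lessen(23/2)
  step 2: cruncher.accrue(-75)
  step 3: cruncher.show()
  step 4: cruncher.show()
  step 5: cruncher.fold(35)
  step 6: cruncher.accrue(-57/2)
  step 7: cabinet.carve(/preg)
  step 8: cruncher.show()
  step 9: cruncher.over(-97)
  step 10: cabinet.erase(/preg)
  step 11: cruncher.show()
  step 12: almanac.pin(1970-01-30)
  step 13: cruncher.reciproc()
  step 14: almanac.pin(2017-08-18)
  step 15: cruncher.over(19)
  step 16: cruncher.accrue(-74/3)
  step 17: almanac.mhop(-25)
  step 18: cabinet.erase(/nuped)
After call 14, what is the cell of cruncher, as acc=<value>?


Answer: acc=97/3056

Derivation:
% lessen(x: 23/2) => -23/2
% accrue(x: -75) => -173/2
% show() => -173/2
% show() => -173/2
% fold(x: 35) => -6055/2
% accrue(x: -57/2) => -3056
% carve(p: /preg) => ok
% show() => -3056
% over(x: -97) => 3056/97
% erase(p: /preg) => ok
% show() => 3056/97
% pin(d: 1970-01-30) => 1970-01-30
% reciproc() => 97/3056
% pin(d: 2017-08-18) => 2017-08-18
% over(x: 19) => 97/58064
% accrue(x: -74/3) => -4296445/174192
% mhop(n: -25) => 2015-07-18
% erase(p: /nuped) => ok


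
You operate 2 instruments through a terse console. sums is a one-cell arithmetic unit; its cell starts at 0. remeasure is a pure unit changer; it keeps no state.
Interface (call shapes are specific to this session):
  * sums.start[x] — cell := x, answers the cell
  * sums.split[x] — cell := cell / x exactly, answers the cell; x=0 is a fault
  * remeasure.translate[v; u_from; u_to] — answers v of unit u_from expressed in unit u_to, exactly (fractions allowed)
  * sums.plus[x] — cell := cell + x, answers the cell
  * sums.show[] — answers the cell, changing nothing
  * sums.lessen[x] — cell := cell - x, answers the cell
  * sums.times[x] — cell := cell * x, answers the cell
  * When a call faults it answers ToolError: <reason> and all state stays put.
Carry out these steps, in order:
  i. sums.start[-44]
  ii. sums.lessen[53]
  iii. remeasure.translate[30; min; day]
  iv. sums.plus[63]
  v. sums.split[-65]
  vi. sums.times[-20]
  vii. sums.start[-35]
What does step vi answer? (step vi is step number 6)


==> sums.start(x: -44)
<== -44
==> sums.lessen(x: 53)
<== -97
==> remeasure.translate(v: 30, u_from: min, u_to: day)
<== 1/48
==> sums.plus(x: 63)
<== -34
==> sums.split(x: -65)
<== 34/65
==> sums.times(x: -20)
<== -136/13
==> sums.start(x: -35)
<== -35

Answer: -136/13


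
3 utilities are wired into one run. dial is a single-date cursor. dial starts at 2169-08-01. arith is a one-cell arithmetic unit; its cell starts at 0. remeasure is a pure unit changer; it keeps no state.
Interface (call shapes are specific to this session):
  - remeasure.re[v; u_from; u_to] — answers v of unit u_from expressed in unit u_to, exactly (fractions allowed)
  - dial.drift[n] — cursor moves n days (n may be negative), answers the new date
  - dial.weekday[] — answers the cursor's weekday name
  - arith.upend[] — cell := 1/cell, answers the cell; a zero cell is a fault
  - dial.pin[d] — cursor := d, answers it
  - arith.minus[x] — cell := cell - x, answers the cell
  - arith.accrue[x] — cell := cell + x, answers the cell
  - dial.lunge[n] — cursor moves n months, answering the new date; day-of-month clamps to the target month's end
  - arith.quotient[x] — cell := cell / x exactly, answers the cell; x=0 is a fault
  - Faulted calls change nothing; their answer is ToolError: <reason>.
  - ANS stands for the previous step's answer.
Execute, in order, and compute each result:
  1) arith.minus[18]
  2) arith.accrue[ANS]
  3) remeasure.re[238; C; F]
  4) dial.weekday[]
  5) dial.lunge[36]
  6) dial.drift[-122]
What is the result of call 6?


Answer: 2172-04-01

Derivation:
! arith.minus(18) == -18
! arith.accrue(ANS) == -36
! remeasure.re(238, C, F) == 2302/5
! dial.weekday() == Tuesday
! dial.lunge(36) == 2172-08-01
! dial.drift(-122) == 2172-04-01


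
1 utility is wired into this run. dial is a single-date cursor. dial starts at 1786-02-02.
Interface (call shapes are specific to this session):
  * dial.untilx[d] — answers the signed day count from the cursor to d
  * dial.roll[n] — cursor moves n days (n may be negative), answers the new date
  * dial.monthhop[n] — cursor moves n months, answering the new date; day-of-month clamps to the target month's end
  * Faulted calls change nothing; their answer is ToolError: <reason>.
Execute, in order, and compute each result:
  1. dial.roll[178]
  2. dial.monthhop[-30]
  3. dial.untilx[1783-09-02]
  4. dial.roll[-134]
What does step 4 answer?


Answer: 1783-09-18

Derivation:
;; roll(n=178) ~> 1786-07-30
;; monthhop(n=-30) ~> 1784-01-30
;; untilx(d=1783-09-02) ~> -150
;; roll(n=-134) ~> 1783-09-18


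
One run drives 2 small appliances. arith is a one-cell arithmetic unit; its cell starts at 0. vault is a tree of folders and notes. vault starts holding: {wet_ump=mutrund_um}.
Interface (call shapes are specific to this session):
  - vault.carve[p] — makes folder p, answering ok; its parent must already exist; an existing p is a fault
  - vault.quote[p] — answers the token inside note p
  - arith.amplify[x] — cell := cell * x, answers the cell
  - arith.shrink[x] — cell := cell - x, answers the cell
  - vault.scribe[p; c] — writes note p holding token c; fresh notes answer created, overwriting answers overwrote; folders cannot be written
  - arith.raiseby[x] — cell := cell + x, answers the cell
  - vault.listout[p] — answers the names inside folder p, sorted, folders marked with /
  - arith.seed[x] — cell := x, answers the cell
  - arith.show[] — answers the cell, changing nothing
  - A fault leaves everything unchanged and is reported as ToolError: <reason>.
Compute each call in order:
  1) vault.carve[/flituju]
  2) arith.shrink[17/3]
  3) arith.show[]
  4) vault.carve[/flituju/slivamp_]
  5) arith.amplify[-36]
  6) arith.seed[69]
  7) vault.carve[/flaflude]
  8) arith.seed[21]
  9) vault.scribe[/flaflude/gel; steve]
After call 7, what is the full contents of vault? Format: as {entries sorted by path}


% 1. vault.carve(p='/flituju') : ok
% 2. arith.shrink(x='17/3') : -17/3
% 3. arith.show() : -17/3
% 4. vault.carve(p='/flituju/slivamp_') : ok
% 5. arith.amplify(x='-36') : 204
% 6. arith.seed(x='69') : 69
% 7. vault.carve(p='/flaflude') : ok
% 8. arith.seed(x='21') : 21
% 9. vault.scribe(p='/flaflude/gel', c='steve') : created

Answer: {flaflude/, flituju/, flituju/slivamp_/, wet_ump=mutrund_um}


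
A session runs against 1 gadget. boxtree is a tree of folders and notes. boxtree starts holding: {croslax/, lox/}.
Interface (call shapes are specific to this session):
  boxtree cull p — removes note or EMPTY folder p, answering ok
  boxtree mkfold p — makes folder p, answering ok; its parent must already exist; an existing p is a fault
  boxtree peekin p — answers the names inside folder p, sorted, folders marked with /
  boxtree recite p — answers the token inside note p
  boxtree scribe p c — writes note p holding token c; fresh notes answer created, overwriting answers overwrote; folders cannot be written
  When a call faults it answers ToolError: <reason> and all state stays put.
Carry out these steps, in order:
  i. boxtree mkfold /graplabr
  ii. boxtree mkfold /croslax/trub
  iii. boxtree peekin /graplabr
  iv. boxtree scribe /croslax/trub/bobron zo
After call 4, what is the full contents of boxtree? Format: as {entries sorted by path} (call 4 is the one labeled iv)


-> boxtree mkfold(p→/graplabr)
<- ok
-> boxtree mkfold(p→/croslax/trub)
<- ok
-> boxtree peekin(p→/graplabr)
<- []
-> boxtree scribe(p→/croslax/trub/bobron, c→zo)
<- created

Answer: {croslax/, croslax/trub/, croslax/trub/bobron=zo, graplabr/, lox/}


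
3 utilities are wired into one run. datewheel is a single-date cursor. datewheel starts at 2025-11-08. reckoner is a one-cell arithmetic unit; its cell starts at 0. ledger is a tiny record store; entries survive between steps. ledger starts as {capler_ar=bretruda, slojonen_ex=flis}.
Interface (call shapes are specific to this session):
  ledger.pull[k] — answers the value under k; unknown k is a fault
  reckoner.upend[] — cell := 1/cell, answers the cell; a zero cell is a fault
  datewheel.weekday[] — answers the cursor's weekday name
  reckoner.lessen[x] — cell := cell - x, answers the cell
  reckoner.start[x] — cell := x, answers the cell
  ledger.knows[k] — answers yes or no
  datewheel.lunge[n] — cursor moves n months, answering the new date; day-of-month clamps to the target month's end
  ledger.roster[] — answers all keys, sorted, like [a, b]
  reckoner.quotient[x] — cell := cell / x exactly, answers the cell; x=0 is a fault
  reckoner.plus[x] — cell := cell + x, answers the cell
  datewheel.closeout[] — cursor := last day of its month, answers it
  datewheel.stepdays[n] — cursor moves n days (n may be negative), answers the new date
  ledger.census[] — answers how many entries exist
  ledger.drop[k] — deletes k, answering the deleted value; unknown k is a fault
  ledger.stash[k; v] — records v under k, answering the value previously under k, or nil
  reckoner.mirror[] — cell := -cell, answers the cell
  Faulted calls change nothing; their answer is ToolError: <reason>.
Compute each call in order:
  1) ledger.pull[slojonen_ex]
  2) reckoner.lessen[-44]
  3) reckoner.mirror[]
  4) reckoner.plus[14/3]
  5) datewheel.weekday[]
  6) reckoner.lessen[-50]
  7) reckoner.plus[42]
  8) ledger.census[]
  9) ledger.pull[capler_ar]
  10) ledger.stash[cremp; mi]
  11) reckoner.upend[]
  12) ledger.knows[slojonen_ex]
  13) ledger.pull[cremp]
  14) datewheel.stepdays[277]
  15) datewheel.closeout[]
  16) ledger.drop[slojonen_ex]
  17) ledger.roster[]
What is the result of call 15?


Do: ledger.pull[k=slojonen_ex]
See: flis
Do: reckoner.lessen[x=-44]
See: 44
Do: reckoner.mirror[]
See: -44
Do: reckoner.plus[x=14/3]
See: -118/3
Do: datewheel.weekday[]
See: Saturday
Do: reckoner.lessen[x=-50]
See: 32/3
Do: reckoner.plus[x=42]
See: 158/3
Do: ledger.census[]
See: 2
Do: ledger.pull[k=capler_ar]
See: bretruda
Do: ledger.stash[k=cremp; v=mi]
See: nil
Do: reckoner.upend[]
See: 3/158
Do: ledger.knows[k=slojonen_ex]
See: yes
Do: ledger.pull[k=cremp]
See: mi
Do: datewheel.stepdays[n=277]
See: 2026-08-12
Do: datewheel.closeout[]
See: 2026-08-31
Do: ledger.drop[k=slojonen_ex]
See: flis
Do: ledger.roster[]
See: [capler_ar, cremp]

Answer: 2026-08-31


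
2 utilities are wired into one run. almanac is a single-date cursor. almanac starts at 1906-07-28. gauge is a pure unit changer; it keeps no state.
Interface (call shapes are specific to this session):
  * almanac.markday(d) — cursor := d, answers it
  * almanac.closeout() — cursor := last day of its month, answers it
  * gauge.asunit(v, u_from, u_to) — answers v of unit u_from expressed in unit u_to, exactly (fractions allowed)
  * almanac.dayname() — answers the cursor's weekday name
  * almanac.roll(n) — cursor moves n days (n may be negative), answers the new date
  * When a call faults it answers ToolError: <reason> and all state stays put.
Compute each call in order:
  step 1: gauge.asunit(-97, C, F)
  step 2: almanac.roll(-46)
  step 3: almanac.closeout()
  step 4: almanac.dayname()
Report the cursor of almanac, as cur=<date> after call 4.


Do: gauge.asunit[v→-97; u_from→C; u_to→F]
See: -713/5
Do: almanac.roll[n→-46]
See: 1906-06-12
Do: almanac.closeout[]
See: 1906-06-30
Do: almanac.dayname[]
See: Saturday

Answer: cur=1906-06-30


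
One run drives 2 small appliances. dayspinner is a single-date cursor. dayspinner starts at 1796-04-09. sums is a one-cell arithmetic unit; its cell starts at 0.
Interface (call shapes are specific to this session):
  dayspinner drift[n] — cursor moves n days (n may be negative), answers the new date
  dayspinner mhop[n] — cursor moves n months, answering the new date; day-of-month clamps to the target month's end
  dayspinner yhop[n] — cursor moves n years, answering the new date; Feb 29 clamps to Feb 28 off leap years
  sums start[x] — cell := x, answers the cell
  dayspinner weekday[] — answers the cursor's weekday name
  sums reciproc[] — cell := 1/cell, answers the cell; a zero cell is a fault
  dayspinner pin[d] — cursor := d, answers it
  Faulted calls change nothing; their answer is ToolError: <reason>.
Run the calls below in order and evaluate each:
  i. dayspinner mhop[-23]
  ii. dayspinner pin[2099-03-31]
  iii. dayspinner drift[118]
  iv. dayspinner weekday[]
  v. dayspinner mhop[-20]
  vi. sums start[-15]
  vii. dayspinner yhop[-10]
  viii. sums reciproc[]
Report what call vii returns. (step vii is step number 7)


Calling dayspinner mhop with n=-23, — result: 1794-05-09.
I call dayspinner pin with d=2099-03-31, giving 2099-03-31.
Using dayspinner drift with n=118, and observe 2099-07-27.
I try dayspinner weekday(), which returns Monday.
Invoking dayspinner mhop with n=-20, giving 2097-11-27.
I run sums start with x=-15, and observe -15.
I invoke dayspinner yhop with n=-10, — result: 2087-11-27.
Invoking sums reciproc, — result: -1/15.

Answer: 2087-11-27


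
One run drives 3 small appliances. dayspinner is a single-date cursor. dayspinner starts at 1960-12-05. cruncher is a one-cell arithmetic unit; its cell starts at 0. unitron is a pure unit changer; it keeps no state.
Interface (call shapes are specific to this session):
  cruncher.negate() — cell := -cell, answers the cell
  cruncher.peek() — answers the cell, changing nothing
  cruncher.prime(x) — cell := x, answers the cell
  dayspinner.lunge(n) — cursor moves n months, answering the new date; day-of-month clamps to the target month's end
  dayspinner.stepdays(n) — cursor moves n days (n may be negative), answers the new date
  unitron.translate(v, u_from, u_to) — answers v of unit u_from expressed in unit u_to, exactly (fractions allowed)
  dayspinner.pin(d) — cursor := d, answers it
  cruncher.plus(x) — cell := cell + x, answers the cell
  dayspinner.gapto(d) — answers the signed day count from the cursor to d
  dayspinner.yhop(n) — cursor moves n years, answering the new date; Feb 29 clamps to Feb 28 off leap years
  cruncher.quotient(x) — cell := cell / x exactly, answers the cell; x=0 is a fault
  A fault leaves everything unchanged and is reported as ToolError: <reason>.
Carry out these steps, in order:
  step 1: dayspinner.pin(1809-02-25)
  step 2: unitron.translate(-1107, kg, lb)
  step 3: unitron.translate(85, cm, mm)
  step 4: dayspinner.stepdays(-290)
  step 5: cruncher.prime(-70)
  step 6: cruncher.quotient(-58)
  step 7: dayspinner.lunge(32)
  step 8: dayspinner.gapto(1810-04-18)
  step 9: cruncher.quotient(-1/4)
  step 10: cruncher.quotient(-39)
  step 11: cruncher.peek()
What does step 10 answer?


$ dayspinner.pin d=1809-02-25
= 1809-02-25
$ unitron.translate v=-1107 u_from=kg u_to=lb
= -110700000000/45359237
$ unitron.translate v=85 u_from=cm u_to=mm
= 850
$ dayspinner.stepdays n=-290
= 1808-05-11
$ cruncher.prime x=-70
= -70
$ cruncher.quotient x=-58
= 35/29
$ dayspinner.lunge n=32
= 1811-01-11
$ dayspinner.gapto d=1810-04-18
= -268
$ cruncher.quotient x=-1/4
= -140/29
$ cruncher.quotient x=-39
= 140/1131
$ cruncher.peek
= 140/1131

Answer: 140/1131


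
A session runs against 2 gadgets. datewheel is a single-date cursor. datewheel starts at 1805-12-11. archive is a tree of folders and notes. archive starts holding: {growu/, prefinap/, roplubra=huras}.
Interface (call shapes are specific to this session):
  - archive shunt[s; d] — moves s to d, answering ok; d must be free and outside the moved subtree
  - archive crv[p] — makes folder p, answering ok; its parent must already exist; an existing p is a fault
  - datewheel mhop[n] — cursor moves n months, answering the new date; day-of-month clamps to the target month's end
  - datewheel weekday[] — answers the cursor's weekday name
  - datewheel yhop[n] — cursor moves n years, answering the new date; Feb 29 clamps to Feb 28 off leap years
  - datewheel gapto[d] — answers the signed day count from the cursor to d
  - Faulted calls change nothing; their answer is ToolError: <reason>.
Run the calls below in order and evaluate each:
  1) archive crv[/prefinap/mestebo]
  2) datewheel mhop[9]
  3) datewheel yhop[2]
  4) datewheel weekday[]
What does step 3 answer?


Answer: 1808-09-11

Derivation:
>> archive crv(p=/prefinap/mestebo)
<< ok
>> datewheel mhop(n=9)
<< 1806-09-11
>> datewheel yhop(n=2)
<< 1808-09-11
>> datewheel weekday()
<< Sunday


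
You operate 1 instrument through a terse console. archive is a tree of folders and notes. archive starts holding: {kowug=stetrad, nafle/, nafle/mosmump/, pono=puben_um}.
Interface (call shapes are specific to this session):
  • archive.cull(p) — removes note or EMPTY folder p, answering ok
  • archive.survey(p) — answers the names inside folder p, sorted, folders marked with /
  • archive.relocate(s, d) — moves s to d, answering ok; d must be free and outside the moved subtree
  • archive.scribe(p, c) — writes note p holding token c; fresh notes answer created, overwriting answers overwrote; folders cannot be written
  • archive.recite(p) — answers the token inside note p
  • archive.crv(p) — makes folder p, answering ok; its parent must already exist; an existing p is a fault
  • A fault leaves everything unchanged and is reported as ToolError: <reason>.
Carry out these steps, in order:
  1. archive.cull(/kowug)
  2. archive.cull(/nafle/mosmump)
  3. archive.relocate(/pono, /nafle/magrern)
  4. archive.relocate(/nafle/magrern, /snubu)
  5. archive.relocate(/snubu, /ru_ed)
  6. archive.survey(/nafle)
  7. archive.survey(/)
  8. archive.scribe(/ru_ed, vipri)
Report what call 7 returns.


Answer: [nafle/, ru_ed]

Derivation:
>>> archive.cull p→/kowug
:: ok
>>> archive.cull p→/nafle/mosmump
:: ok
>>> archive.relocate s→/pono d→/nafle/magrern
:: ok
>>> archive.relocate s→/nafle/magrern d→/snubu
:: ok
>>> archive.relocate s→/snubu d→/ru_ed
:: ok
>>> archive.survey p→/nafle
:: []
>>> archive.survey p→/
:: [nafle/, ru_ed]
>>> archive.scribe p→/ru_ed c→vipri
:: overwrote


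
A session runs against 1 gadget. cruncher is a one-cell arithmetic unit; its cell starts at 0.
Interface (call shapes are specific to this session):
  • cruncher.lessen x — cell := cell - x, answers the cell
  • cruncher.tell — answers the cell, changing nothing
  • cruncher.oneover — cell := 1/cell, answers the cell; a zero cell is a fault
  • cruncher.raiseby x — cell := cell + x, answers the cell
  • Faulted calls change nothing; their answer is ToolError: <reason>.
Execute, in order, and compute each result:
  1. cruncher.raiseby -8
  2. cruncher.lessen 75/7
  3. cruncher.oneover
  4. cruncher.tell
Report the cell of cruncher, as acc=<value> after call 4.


Answer: acc=-7/131

Derivation:
$ cruncher.raiseby x→-8
= -8
$ cruncher.lessen x→75/7
= -131/7
$ cruncher.oneover
= -7/131
$ cruncher.tell
= -7/131


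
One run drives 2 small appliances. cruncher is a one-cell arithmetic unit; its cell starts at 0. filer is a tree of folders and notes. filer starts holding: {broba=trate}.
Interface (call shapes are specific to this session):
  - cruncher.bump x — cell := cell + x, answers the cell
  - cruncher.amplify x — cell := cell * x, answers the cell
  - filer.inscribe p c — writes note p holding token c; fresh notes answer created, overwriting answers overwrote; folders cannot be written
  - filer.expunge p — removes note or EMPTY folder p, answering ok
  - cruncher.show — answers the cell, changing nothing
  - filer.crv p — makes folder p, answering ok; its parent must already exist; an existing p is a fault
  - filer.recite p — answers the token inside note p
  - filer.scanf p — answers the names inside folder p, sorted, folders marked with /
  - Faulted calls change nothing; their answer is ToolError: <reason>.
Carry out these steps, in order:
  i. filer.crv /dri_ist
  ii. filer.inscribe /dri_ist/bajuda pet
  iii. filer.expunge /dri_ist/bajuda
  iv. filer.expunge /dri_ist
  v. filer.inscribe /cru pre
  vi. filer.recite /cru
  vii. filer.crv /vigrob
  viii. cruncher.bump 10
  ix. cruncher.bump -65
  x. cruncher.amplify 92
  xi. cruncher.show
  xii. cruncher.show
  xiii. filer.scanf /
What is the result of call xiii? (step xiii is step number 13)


Answer: [broba, cru, vigrob/]

Derivation:
# 1. filer.crv(p→/dri_ist) : ok
# 2. filer.inscribe(p→/dri_ist/bajuda, c→pet) : created
# 3. filer.expunge(p→/dri_ist/bajuda) : ok
# 4. filer.expunge(p→/dri_ist) : ok
# 5. filer.inscribe(p→/cru, c→pre) : created
# 6. filer.recite(p→/cru) : pre
# 7. filer.crv(p→/vigrob) : ok
# 8. cruncher.bump(x→10) : 10
# 9. cruncher.bump(x→-65) : -55
# 10. cruncher.amplify(x→92) : -5060
# 11. cruncher.show() : -5060
# 12. cruncher.show() : -5060
# 13. filer.scanf(p→/) : [broba, cru, vigrob/]


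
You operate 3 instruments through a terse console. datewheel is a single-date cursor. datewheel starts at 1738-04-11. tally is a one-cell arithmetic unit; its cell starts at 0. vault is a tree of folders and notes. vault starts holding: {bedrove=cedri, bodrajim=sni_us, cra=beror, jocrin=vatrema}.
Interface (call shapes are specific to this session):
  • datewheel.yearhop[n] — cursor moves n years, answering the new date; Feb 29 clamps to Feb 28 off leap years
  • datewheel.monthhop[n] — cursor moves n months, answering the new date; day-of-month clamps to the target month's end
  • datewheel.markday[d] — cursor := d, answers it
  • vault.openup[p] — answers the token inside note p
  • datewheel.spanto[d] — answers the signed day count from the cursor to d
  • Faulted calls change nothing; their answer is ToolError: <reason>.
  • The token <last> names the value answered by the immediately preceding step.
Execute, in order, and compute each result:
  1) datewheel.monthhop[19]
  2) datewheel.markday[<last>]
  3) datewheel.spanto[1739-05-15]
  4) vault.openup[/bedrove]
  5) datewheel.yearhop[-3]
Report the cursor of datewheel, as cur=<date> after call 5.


·→ datewheel.monthhop(n='19')
·← 1739-11-11
·→ datewheel.markday(d='<last>')
·← 1739-11-11
·→ datewheel.spanto(d='1739-05-15')
·← -180
·→ vault.openup(p='/bedrove')
·← cedri
·→ datewheel.yearhop(n='-3')
·← 1736-11-11

Answer: cur=1736-11-11


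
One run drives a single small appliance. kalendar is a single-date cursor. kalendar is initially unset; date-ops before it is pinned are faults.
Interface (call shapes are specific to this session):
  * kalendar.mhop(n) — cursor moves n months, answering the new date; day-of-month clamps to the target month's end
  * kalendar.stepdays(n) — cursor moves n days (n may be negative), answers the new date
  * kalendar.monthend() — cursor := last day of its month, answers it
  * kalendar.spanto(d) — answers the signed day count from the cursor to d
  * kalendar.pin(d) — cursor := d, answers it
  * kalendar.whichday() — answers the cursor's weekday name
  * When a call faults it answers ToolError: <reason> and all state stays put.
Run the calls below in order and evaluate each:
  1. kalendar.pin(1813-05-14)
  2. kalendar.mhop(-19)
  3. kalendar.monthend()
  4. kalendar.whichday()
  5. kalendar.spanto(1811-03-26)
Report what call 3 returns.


Answer: 1811-10-31

Derivation:
~$ kalendar.pin d→1813-05-14
[out] 1813-05-14
~$ kalendar.mhop n→-19
[out] 1811-10-14
~$ kalendar.monthend
[out] 1811-10-31
~$ kalendar.whichday
[out] Thursday
~$ kalendar.spanto d→1811-03-26
[out] -219


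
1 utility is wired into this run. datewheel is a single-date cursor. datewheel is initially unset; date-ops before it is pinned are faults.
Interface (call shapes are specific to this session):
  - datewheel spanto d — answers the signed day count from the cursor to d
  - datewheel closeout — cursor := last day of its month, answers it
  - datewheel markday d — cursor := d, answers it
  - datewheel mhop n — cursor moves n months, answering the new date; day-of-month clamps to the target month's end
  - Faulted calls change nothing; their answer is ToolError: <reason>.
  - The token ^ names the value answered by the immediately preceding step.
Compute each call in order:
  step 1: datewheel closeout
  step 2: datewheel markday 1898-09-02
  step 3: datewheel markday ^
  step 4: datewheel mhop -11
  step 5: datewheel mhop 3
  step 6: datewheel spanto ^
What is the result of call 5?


Answer: 1898-01-02

Derivation:
I run datewheel closeout, and see ToolError: no date set.
Calling datewheel markday passing 1898-09-02, and get 1898-09-02.
Now I run datewheel markday passing ^, — result: 1898-09-02.
Next I call datewheel mhop passing -11, — result: 1897-10-02.
Invoking datewheel mhop passing 3, yielding 1898-01-02.
Now I run datewheel spanto passing ^, which returns 0.


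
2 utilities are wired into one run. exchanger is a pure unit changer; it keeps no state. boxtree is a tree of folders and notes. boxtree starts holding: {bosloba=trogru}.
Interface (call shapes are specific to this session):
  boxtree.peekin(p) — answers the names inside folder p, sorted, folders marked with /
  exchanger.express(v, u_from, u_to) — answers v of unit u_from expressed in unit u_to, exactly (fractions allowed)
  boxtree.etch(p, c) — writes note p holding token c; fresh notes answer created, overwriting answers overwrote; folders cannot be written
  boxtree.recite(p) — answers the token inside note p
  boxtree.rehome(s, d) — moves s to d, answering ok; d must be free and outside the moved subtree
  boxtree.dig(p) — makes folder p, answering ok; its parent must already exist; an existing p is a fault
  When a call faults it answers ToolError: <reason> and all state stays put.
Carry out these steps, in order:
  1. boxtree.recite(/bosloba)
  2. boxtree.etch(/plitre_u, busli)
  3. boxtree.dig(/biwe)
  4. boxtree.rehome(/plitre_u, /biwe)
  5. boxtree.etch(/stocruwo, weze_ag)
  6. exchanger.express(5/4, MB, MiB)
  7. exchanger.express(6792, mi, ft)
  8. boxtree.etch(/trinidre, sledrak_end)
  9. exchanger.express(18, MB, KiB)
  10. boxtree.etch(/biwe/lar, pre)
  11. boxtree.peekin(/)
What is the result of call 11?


Answer: [biwe/, bosloba, plitre_u, stocruwo, trinidre]

Derivation:
I invoke recite using p: /bosloba, and get trogru.
I try etch using p: /plitre_u, c: busli, → created.
Now I run dig using p: /biwe, and see ok.
I run rehome using s: /plitre_u, d: /biwe, — result: ToolError: exists.
I call etch using p: /stocruwo, c: weze_ag, and observe created.
Calling express using v: 5/4, u_from: MB, u_to: MiB, and observe 78125/65536.
I invoke express using v: 6792, u_from: mi, u_to: ft, giving 35861760.
Invoking etch using p: /trinidre, c: sledrak_end, and observe created.
Calling express using v: 18, u_from: MB, u_to: KiB, giving 140625/8.
I call etch using p: /biwe/lar, c: pre, giving created.
I run peekin using p: /, giving [biwe/, bosloba, plitre_u, stocruwo, trinidre].
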